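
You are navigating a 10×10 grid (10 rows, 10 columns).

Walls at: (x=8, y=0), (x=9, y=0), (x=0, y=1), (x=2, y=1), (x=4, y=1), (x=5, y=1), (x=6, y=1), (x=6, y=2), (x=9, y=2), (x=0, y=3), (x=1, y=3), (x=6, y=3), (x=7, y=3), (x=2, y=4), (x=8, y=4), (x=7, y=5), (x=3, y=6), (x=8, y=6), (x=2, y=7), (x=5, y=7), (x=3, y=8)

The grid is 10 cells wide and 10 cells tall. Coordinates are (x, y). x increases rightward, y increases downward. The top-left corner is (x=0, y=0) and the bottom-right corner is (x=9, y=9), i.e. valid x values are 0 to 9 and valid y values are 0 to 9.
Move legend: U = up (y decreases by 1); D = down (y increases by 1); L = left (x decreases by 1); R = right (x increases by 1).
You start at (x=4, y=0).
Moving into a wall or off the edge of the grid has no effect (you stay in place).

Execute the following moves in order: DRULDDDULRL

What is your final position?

Answer: Final position: (x=3, y=0)

Derivation:
Start: (x=4, y=0)
  D (down): blocked, stay at (x=4, y=0)
  R (right): (x=4, y=0) -> (x=5, y=0)
  U (up): blocked, stay at (x=5, y=0)
  L (left): (x=5, y=0) -> (x=4, y=0)
  [×3]D (down): blocked, stay at (x=4, y=0)
  U (up): blocked, stay at (x=4, y=0)
  L (left): (x=4, y=0) -> (x=3, y=0)
  R (right): (x=3, y=0) -> (x=4, y=0)
  L (left): (x=4, y=0) -> (x=3, y=0)
Final: (x=3, y=0)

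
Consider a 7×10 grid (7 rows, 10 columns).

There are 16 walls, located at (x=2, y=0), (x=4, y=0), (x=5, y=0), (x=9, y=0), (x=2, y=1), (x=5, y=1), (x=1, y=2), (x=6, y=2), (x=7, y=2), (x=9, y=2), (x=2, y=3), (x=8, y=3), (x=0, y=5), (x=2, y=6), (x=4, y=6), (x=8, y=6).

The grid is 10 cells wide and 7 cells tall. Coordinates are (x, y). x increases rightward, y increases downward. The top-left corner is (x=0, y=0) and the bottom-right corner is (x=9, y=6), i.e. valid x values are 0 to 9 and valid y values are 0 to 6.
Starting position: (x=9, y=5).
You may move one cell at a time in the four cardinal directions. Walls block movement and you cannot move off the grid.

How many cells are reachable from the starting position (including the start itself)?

Answer: Reachable cells: 46

Derivation:
BFS flood-fill from (x=9, y=5):
  Distance 0: (x=9, y=5)
  Distance 1: (x=9, y=4), (x=8, y=5), (x=9, y=6)
  Distance 2: (x=9, y=3), (x=8, y=4), (x=7, y=5)
  Distance 3: (x=7, y=4), (x=6, y=5), (x=7, y=6)
  Distance 4: (x=7, y=3), (x=6, y=4), (x=5, y=5), (x=6, y=6)
  Distance 5: (x=6, y=3), (x=5, y=4), (x=4, y=5), (x=5, y=6)
  Distance 6: (x=5, y=3), (x=4, y=4), (x=3, y=5)
  Distance 7: (x=5, y=2), (x=4, y=3), (x=3, y=4), (x=2, y=5), (x=3, y=6)
  Distance 8: (x=4, y=2), (x=3, y=3), (x=2, y=4), (x=1, y=5)
  Distance 9: (x=4, y=1), (x=3, y=2), (x=1, y=4), (x=1, y=6)
  Distance 10: (x=3, y=1), (x=2, y=2), (x=1, y=3), (x=0, y=4), (x=0, y=6)
  Distance 11: (x=3, y=0), (x=0, y=3)
  Distance 12: (x=0, y=2)
  Distance 13: (x=0, y=1)
  Distance 14: (x=0, y=0), (x=1, y=1)
  Distance 15: (x=1, y=0)
Total reachable: 46 (grid has 54 open cells total)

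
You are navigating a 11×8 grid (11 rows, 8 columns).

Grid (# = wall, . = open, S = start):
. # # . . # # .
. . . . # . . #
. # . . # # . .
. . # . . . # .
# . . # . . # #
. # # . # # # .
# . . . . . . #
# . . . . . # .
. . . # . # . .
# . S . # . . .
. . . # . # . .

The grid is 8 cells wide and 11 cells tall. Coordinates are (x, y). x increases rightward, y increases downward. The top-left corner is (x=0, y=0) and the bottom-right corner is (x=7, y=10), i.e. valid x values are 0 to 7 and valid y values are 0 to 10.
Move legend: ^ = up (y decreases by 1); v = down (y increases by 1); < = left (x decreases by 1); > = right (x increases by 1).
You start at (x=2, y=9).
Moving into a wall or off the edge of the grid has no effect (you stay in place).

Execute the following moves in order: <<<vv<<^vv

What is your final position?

Start: (x=2, y=9)
  < (left): (x=2, y=9) -> (x=1, y=9)
  < (left): blocked, stay at (x=1, y=9)
  < (left): blocked, stay at (x=1, y=9)
  v (down): (x=1, y=9) -> (x=1, y=10)
  v (down): blocked, stay at (x=1, y=10)
  < (left): (x=1, y=10) -> (x=0, y=10)
  < (left): blocked, stay at (x=0, y=10)
  ^ (up): blocked, stay at (x=0, y=10)
  v (down): blocked, stay at (x=0, y=10)
  v (down): blocked, stay at (x=0, y=10)
Final: (x=0, y=10)

Answer: Final position: (x=0, y=10)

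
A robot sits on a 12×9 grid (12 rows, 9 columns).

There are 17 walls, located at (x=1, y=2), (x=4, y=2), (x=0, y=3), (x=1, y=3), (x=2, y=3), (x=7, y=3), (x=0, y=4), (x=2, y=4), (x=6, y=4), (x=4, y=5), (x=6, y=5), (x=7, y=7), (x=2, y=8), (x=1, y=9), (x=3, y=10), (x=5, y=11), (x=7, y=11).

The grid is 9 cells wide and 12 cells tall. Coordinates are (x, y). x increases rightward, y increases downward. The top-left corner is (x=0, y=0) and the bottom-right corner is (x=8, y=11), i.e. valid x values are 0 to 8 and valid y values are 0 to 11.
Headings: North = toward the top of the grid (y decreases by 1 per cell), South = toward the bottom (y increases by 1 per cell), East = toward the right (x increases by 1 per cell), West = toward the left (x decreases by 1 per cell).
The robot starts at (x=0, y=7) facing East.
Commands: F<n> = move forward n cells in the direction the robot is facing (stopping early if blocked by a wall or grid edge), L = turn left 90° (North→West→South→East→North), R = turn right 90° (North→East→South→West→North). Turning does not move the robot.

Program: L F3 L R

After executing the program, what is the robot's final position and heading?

Answer: Final position: (x=0, y=5), facing North

Derivation:
Start: (x=0, y=7), facing East
  L: turn left, now facing North
  F3: move forward 2/3 (blocked), now at (x=0, y=5)
  L: turn left, now facing West
  R: turn right, now facing North
Final: (x=0, y=5), facing North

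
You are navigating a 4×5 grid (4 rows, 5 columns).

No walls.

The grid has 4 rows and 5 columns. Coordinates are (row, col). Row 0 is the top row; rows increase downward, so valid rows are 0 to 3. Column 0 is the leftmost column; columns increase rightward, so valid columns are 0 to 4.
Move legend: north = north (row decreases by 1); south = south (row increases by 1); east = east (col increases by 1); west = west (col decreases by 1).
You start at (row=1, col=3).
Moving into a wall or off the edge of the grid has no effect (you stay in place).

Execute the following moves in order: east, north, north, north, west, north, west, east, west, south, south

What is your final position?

Answer: Final position: (row=2, col=2)

Derivation:
Start: (row=1, col=3)
  east (east): (row=1, col=3) -> (row=1, col=4)
  north (north): (row=1, col=4) -> (row=0, col=4)
  north (north): blocked, stay at (row=0, col=4)
  north (north): blocked, stay at (row=0, col=4)
  west (west): (row=0, col=4) -> (row=0, col=3)
  north (north): blocked, stay at (row=0, col=3)
  west (west): (row=0, col=3) -> (row=0, col=2)
  east (east): (row=0, col=2) -> (row=0, col=3)
  west (west): (row=0, col=3) -> (row=0, col=2)
  south (south): (row=0, col=2) -> (row=1, col=2)
  south (south): (row=1, col=2) -> (row=2, col=2)
Final: (row=2, col=2)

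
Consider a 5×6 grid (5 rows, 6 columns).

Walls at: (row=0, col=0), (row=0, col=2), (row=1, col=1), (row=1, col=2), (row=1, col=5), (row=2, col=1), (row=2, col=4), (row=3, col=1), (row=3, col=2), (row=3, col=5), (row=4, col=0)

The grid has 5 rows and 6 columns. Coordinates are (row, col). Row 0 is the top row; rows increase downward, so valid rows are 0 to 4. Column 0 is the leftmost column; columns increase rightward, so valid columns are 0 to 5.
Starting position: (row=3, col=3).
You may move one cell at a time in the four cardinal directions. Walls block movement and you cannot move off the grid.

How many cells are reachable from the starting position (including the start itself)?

BFS flood-fill from (row=3, col=3):
  Distance 0: (row=3, col=3)
  Distance 1: (row=2, col=3), (row=3, col=4), (row=4, col=3)
  Distance 2: (row=1, col=3), (row=2, col=2), (row=4, col=2), (row=4, col=4)
  Distance 3: (row=0, col=3), (row=1, col=4), (row=4, col=1), (row=4, col=5)
  Distance 4: (row=0, col=4)
  Distance 5: (row=0, col=5)
Total reachable: 14 (grid has 19 open cells total)

Answer: Reachable cells: 14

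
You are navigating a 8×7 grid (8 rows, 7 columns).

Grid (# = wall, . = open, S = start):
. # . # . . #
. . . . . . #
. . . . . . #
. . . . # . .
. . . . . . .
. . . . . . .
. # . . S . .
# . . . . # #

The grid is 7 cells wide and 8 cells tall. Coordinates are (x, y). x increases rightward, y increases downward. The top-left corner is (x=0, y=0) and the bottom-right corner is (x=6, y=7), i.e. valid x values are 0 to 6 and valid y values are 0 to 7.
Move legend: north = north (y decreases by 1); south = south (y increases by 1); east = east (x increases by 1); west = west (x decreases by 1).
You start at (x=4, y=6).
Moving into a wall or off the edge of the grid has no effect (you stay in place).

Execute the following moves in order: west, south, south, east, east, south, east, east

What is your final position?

Start: (x=4, y=6)
  west (west): (x=4, y=6) -> (x=3, y=6)
  south (south): (x=3, y=6) -> (x=3, y=7)
  south (south): blocked, stay at (x=3, y=7)
  east (east): (x=3, y=7) -> (x=4, y=7)
  east (east): blocked, stay at (x=4, y=7)
  south (south): blocked, stay at (x=4, y=7)
  east (east): blocked, stay at (x=4, y=7)
  east (east): blocked, stay at (x=4, y=7)
Final: (x=4, y=7)

Answer: Final position: (x=4, y=7)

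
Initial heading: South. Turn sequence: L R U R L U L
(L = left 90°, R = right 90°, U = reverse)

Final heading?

Answer: Final heading: East

Derivation:
Start: South
  L (left (90° counter-clockwise)) -> East
  R (right (90° clockwise)) -> South
  U (U-turn (180°)) -> North
  R (right (90° clockwise)) -> East
  L (left (90° counter-clockwise)) -> North
  U (U-turn (180°)) -> South
  L (left (90° counter-clockwise)) -> East
Final: East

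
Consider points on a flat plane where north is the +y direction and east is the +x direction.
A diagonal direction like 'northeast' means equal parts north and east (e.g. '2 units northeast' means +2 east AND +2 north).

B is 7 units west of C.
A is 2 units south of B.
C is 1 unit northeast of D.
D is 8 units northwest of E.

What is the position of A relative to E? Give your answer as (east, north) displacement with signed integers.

Answer: A is at (east=-14, north=7) relative to E.

Derivation:
Place E at the origin (east=0, north=0).
  D is 8 units northwest of E: delta (east=-8, north=+8); D at (east=-8, north=8).
  C is 1 unit northeast of D: delta (east=+1, north=+1); C at (east=-7, north=9).
  B is 7 units west of C: delta (east=-7, north=+0); B at (east=-14, north=9).
  A is 2 units south of B: delta (east=+0, north=-2); A at (east=-14, north=7).
Therefore A relative to E: (east=-14, north=7).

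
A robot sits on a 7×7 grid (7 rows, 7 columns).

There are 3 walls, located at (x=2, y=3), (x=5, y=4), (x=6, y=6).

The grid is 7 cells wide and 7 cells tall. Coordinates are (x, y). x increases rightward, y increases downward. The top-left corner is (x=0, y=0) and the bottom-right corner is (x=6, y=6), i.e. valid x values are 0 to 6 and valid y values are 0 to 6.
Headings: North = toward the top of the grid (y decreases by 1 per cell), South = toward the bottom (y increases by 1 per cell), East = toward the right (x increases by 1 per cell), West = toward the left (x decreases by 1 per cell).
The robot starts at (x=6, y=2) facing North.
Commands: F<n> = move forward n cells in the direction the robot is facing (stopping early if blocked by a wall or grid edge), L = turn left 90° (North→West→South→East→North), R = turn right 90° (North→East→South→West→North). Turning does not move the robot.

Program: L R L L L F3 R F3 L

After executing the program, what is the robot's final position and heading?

Answer: Final position: (x=6, y=5), facing East

Derivation:
Start: (x=6, y=2), facing North
  L: turn left, now facing West
  R: turn right, now facing North
  L: turn left, now facing West
  L: turn left, now facing South
  L: turn left, now facing East
  F3: move forward 0/3 (blocked), now at (x=6, y=2)
  R: turn right, now facing South
  F3: move forward 3, now at (x=6, y=5)
  L: turn left, now facing East
Final: (x=6, y=5), facing East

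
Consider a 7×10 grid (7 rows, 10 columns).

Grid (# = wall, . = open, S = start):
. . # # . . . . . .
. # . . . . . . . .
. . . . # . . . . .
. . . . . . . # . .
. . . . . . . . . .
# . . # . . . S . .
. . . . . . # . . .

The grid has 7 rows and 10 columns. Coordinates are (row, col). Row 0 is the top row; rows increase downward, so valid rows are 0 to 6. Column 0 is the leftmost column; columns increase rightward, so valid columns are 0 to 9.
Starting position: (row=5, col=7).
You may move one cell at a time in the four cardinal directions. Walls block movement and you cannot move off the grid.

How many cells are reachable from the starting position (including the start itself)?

BFS flood-fill from (row=5, col=7):
  Distance 0: (row=5, col=7)
  Distance 1: (row=4, col=7), (row=5, col=6), (row=5, col=8), (row=6, col=7)
  Distance 2: (row=4, col=6), (row=4, col=8), (row=5, col=5), (row=5, col=9), (row=6, col=8)
  Distance 3: (row=3, col=6), (row=3, col=8), (row=4, col=5), (row=4, col=9), (row=5, col=4), (row=6, col=5), (row=6, col=9)
  Distance 4: (row=2, col=6), (row=2, col=8), (row=3, col=5), (row=3, col=9), (row=4, col=4), (row=6, col=4)
  Distance 5: (row=1, col=6), (row=1, col=8), (row=2, col=5), (row=2, col=7), (row=2, col=9), (row=3, col=4), (row=4, col=3), (row=6, col=3)
  Distance 6: (row=0, col=6), (row=0, col=8), (row=1, col=5), (row=1, col=7), (row=1, col=9), (row=3, col=3), (row=4, col=2), (row=6, col=2)
  Distance 7: (row=0, col=5), (row=0, col=7), (row=0, col=9), (row=1, col=4), (row=2, col=3), (row=3, col=2), (row=4, col=1), (row=5, col=2), (row=6, col=1)
  Distance 8: (row=0, col=4), (row=1, col=3), (row=2, col=2), (row=3, col=1), (row=4, col=0), (row=5, col=1), (row=6, col=0)
  Distance 9: (row=1, col=2), (row=2, col=1), (row=3, col=0)
  Distance 10: (row=2, col=0)
  Distance 11: (row=1, col=0)
  Distance 12: (row=0, col=0)
  Distance 13: (row=0, col=1)
Total reachable: 62 (grid has 62 open cells total)

Answer: Reachable cells: 62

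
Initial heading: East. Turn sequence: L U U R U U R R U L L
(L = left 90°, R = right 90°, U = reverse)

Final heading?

Start: East
  L (left (90° counter-clockwise)) -> North
  U (U-turn (180°)) -> South
  U (U-turn (180°)) -> North
  R (right (90° clockwise)) -> East
  U (U-turn (180°)) -> West
  U (U-turn (180°)) -> East
  R (right (90° clockwise)) -> South
  R (right (90° clockwise)) -> West
  U (U-turn (180°)) -> East
  L (left (90° counter-clockwise)) -> North
  L (left (90° counter-clockwise)) -> West
Final: West

Answer: Final heading: West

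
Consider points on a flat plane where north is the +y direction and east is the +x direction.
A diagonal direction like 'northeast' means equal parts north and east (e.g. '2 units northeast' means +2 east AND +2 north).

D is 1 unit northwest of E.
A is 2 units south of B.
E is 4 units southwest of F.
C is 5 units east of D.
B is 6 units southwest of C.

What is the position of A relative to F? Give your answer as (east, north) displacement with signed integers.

Answer: A is at (east=-6, north=-11) relative to F.

Derivation:
Place F at the origin (east=0, north=0).
  E is 4 units southwest of F: delta (east=-4, north=-4); E at (east=-4, north=-4).
  D is 1 unit northwest of E: delta (east=-1, north=+1); D at (east=-5, north=-3).
  C is 5 units east of D: delta (east=+5, north=+0); C at (east=0, north=-3).
  B is 6 units southwest of C: delta (east=-6, north=-6); B at (east=-6, north=-9).
  A is 2 units south of B: delta (east=+0, north=-2); A at (east=-6, north=-11).
Therefore A relative to F: (east=-6, north=-11).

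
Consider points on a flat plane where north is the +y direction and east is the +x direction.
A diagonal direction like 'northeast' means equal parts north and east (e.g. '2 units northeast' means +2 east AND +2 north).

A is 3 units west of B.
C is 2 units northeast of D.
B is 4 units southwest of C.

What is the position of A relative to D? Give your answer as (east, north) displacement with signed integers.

Place D at the origin (east=0, north=0).
  C is 2 units northeast of D: delta (east=+2, north=+2); C at (east=2, north=2).
  B is 4 units southwest of C: delta (east=-4, north=-4); B at (east=-2, north=-2).
  A is 3 units west of B: delta (east=-3, north=+0); A at (east=-5, north=-2).
Therefore A relative to D: (east=-5, north=-2).

Answer: A is at (east=-5, north=-2) relative to D.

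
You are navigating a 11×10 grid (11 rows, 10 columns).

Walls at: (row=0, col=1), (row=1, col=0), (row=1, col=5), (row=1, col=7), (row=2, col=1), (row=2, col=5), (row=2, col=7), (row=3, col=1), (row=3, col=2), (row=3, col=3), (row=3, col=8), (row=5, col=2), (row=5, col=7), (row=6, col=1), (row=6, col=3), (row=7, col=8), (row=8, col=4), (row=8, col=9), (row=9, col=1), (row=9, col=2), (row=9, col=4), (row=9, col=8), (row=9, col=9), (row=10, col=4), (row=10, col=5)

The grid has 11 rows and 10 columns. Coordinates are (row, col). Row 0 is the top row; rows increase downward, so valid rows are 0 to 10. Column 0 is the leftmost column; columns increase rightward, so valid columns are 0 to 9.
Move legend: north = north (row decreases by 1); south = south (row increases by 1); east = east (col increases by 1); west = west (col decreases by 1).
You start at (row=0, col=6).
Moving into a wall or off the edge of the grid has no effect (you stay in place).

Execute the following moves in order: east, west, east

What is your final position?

Start: (row=0, col=6)
  east (east): (row=0, col=6) -> (row=0, col=7)
  west (west): (row=0, col=7) -> (row=0, col=6)
  east (east): (row=0, col=6) -> (row=0, col=7)
Final: (row=0, col=7)

Answer: Final position: (row=0, col=7)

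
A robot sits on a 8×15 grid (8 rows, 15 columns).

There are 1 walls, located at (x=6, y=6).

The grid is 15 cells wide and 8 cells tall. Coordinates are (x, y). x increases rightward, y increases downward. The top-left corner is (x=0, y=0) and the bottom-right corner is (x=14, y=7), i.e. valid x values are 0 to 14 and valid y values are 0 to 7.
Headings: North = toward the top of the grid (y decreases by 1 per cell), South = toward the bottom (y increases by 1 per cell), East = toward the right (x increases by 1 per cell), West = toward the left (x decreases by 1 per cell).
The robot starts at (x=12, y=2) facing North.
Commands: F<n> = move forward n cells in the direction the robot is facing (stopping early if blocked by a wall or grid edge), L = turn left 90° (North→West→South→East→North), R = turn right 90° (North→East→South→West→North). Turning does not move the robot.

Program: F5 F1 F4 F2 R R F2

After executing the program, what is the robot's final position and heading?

Answer: Final position: (x=12, y=2), facing South

Derivation:
Start: (x=12, y=2), facing North
  F5: move forward 2/5 (blocked), now at (x=12, y=0)
  F1: move forward 0/1 (blocked), now at (x=12, y=0)
  F4: move forward 0/4 (blocked), now at (x=12, y=0)
  F2: move forward 0/2 (blocked), now at (x=12, y=0)
  R: turn right, now facing East
  R: turn right, now facing South
  F2: move forward 2, now at (x=12, y=2)
Final: (x=12, y=2), facing South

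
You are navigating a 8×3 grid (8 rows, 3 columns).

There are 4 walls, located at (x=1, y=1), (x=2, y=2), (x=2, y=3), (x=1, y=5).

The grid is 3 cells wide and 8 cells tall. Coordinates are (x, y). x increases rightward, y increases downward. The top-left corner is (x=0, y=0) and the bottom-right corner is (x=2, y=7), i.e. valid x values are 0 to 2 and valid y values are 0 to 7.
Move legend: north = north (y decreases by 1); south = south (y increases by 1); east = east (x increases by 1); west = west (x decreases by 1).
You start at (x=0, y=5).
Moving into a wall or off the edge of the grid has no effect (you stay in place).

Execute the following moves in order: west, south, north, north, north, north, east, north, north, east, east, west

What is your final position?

Answer: Final position: (x=0, y=2)

Derivation:
Start: (x=0, y=5)
  west (west): blocked, stay at (x=0, y=5)
  south (south): (x=0, y=5) -> (x=0, y=6)
  north (north): (x=0, y=6) -> (x=0, y=5)
  north (north): (x=0, y=5) -> (x=0, y=4)
  north (north): (x=0, y=4) -> (x=0, y=3)
  north (north): (x=0, y=3) -> (x=0, y=2)
  east (east): (x=0, y=2) -> (x=1, y=2)
  north (north): blocked, stay at (x=1, y=2)
  north (north): blocked, stay at (x=1, y=2)
  east (east): blocked, stay at (x=1, y=2)
  east (east): blocked, stay at (x=1, y=2)
  west (west): (x=1, y=2) -> (x=0, y=2)
Final: (x=0, y=2)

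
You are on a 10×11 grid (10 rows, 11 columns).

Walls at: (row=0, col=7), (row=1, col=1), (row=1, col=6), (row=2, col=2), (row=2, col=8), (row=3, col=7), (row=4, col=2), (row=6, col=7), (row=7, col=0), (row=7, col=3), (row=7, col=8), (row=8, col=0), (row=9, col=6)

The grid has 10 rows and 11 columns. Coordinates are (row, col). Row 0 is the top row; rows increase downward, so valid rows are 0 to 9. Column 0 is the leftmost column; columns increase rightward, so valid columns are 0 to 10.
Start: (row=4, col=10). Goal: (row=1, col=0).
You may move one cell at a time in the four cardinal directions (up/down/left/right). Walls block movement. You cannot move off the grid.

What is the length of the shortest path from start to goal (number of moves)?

BFS from (row=4, col=10) until reaching (row=1, col=0):
  Distance 0: (row=4, col=10)
  Distance 1: (row=3, col=10), (row=4, col=9), (row=5, col=10)
  Distance 2: (row=2, col=10), (row=3, col=9), (row=4, col=8), (row=5, col=9), (row=6, col=10)
  Distance 3: (row=1, col=10), (row=2, col=9), (row=3, col=8), (row=4, col=7), (row=5, col=8), (row=6, col=9), (row=7, col=10)
  Distance 4: (row=0, col=10), (row=1, col=9), (row=4, col=6), (row=5, col=7), (row=6, col=8), (row=7, col=9), (row=8, col=10)
  Distance 5: (row=0, col=9), (row=1, col=8), (row=3, col=6), (row=4, col=5), (row=5, col=6), (row=8, col=9), (row=9, col=10)
  Distance 6: (row=0, col=8), (row=1, col=7), (row=2, col=6), (row=3, col=5), (row=4, col=4), (row=5, col=5), (row=6, col=6), (row=8, col=8), (row=9, col=9)
  Distance 7: (row=2, col=5), (row=2, col=7), (row=3, col=4), (row=4, col=3), (row=5, col=4), (row=6, col=5), (row=7, col=6), (row=8, col=7), (row=9, col=8)
  Distance 8: (row=1, col=5), (row=2, col=4), (row=3, col=3), (row=5, col=3), (row=6, col=4), (row=7, col=5), (row=7, col=7), (row=8, col=6), (row=9, col=7)
  Distance 9: (row=0, col=5), (row=1, col=4), (row=2, col=3), (row=3, col=2), (row=5, col=2), (row=6, col=3), (row=7, col=4), (row=8, col=5)
  Distance 10: (row=0, col=4), (row=0, col=6), (row=1, col=3), (row=3, col=1), (row=5, col=1), (row=6, col=2), (row=8, col=4), (row=9, col=5)
  Distance 11: (row=0, col=3), (row=1, col=2), (row=2, col=1), (row=3, col=0), (row=4, col=1), (row=5, col=0), (row=6, col=1), (row=7, col=2), (row=8, col=3), (row=9, col=4)
  Distance 12: (row=0, col=2), (row=2, col=0), (row=4, col=0), (row=6, col=0), (row=7, col=1), (row=8, col=2), (row=9, col=3)
  Distance 13: (row=0, col=1), (row=1, col=0), (row=8, col=1), (row=9, col=2)  <- goal reached here
One shortest path (13 moves): (row=4, col=10) -> (row=4, col=9) -> (row=4, col=8) -> (row=4, col=7) -> (row=4, col=6) -> (row=4, col=5) -> (row=4, col=4) -> (row=4, col=3) -> (row=3, col=3) -> (row=3, col=2) -> (row=3, col=1) -> (row=3, col=0) -> (row=2, col=0) -> (row=1, col=0)

Answer: Shortest path length: 13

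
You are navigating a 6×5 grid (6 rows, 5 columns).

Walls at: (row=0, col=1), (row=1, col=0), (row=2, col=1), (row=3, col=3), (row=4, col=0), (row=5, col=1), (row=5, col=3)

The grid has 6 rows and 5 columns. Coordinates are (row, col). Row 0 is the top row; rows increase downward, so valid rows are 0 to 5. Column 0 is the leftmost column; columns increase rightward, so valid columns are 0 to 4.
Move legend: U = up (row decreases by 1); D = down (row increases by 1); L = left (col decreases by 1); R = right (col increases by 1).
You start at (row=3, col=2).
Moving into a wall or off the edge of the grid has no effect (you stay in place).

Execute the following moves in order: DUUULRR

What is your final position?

Start: (row=3, col=2)
  D (down): (row=3, col=2) -> (row=4, col=2)
  U (up): (row=4, col=2) -> (row=3, col=2)
  U (up): (row=3, col=2) -> (row=2, col=2)
  U (up): (row=2, col=2) -> (row=1, col=2)
  L (left): (row=1, col=2) -> (row=1, col=1)
  R (right): (row=1, col=1) -> (row=1, col=2)
  R (right): (row=1, col=2) -> (row=1, col=3)
Final: (row=1, col=3)

Answer: Final position: (row=1, col=3)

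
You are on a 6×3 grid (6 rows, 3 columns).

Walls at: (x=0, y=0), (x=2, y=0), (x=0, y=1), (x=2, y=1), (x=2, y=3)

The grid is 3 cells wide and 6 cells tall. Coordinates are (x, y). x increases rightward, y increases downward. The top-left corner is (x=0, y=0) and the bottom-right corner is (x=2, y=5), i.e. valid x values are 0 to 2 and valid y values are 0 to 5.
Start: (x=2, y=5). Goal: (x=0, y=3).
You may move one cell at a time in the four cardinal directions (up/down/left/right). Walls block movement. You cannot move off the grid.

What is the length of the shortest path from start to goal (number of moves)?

Answer: Shortest path length: 4

Derivation:
BFS from (x=2, y=5) until reaching (x=0, y=3):
  Distance 0: (x=2, y=5)
  Distance 1: (x=2, y=4), (x=1, y=5)
  Distance 2: (x=1, y=4), (x=0, y=5)
  Distance 3: (x=1, y=3), (x=0, y=4)
  Distance 4: (x=1, y=2), (x=0, y=3)  <- goal reached here
One shortest path (4 moves): (x=2, y=5) -> (x=1, y=5) -> (x=0, y=5) -> (x=0, y=4) -> (x=0, y=3)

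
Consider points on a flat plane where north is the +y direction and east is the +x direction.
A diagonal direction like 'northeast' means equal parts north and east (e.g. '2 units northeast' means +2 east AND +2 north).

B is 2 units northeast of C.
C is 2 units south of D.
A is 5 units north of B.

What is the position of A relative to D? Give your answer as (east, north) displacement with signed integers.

Answer: A is at (east=2, north=5) relative to D.

Derivation:
Place D at the origin (east=0, north=0).
  C is 2 units south of D: delta (east=+0, north=-2); C at (east=0, north=-2).
  B is 2 units northeast of C: delta (east=+2, north=+2); B at (east=2, north=0).
  A is 5 units north of B: delta (east=+0, north=+5); A at (east=2, north=5).
Therefore A relative to D: (east=2, north=5).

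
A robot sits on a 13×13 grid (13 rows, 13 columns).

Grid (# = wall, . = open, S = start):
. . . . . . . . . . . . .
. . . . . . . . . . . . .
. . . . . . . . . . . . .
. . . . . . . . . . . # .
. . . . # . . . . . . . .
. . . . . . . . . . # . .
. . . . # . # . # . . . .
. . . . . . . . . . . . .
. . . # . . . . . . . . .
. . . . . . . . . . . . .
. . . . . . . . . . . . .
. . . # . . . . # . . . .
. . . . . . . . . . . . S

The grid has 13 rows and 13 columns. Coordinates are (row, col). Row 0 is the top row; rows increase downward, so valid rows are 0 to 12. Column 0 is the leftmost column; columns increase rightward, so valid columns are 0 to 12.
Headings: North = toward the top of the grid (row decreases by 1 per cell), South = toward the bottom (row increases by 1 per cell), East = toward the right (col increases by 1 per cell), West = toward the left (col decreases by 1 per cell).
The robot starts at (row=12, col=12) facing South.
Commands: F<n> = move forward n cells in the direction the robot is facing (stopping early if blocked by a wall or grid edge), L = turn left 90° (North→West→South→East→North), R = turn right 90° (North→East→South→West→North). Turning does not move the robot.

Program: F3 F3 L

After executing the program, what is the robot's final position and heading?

Start: (row=12, col=12), facing South
  F3: move forward 0/3 (blocked), now at (row=12, col=12)
  F3: move forward 0/3 (blocked), now at (row=12, col=12)
  L: turn left, now facing East
Final: (row=12, col=12), facing East

Answer: Final position: (row=12, col=12), facing East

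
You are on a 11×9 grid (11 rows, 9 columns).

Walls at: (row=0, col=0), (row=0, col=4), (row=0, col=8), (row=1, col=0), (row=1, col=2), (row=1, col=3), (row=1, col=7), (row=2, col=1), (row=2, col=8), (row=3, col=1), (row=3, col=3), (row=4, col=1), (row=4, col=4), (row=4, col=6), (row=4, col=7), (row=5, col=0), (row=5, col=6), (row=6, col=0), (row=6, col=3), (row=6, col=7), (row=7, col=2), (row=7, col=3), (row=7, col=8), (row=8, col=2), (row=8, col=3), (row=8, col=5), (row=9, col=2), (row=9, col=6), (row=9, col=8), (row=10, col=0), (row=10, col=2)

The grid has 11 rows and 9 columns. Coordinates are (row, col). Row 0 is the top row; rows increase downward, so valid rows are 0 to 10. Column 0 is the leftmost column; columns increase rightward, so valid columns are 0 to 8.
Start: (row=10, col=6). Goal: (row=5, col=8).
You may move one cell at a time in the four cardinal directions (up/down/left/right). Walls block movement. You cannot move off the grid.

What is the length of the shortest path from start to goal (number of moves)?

Answer: Shortest path length: 15

Derivation:
BFS from (row=10, col=6) until reaching (row=5, col=8):
  Distance 0: (row=10, col=6)
  Distance 1: (row=10, col=5), (row=10, col=7)
  Distance 2: (row=9, col=5), (row=9, col=7), (row=10, col=4), (row=10, col=8)
  Distance 3: (row=8, col=7), (row=9, col=4), (row=10, col=3)
  Distance 4: (row=7, col=7), (row=8, col=4), (row=8, col=6), (row=8, col=8), (row=9, col=3)
  Distance 5: (row=7, col=4), (row=7, col=6)
  Distance 6: (row=6, col=4), (row=6, col=6), (row=7, col=5)
  Distance 7: (row=5, col=4), (row=6, col=5)
  Distance 8: (row=5, col=3), (row=5, col=5)
  Distance 9: (row=4, col=3), (row=4, col=5), (row=5, col=2)
  Distance 10: (row=3, col=5), (row=4, col=2), (row=5, col=1), (row=6, col=2)
  Distance 11: (row=2, col=5), (row=3, col=2), (row=3, col=4), (row=3, col=6), (row=6, col=1)
  Distance 12: (row=1, col=5), (row=2, col=2), (row=2, col=4), (row=2, col=6), (row=3, col=7), (row=7, col=1)
  Distance 13: (row=0, col=5), (row=1, col=4), (row=1, col=6), (row=2, col=3), (row=2, col=7), (row=3, col=8), (row=7, col=0), (row=8, col=1)
  Distance 14: (row=0, col=6), (row=4, col=8), (row=8, col=0), (row=9, col=1)
  Distance 15: (row=0, col=7), (row=5, col=8), (row=9, col=0), (row=10, col=1)  <- goal reached here
One shortest path (15 moves): (row=10, col=6) -> (row=10, col=7) -> (row=9, col=7) -> (row=8, col=7) -> (row=8, col=6) -> (row=7, col=6) -> (row=7, col=5) -> (row=6, col=5) -> (row=5, col=5) -> (row=4, col=5) -> (row=3, col=5) -> (row=3, col=6) -> (row=3, col=7) -> (row=3, col=8) -> (row=4, col=8) -> (row=5, col=8)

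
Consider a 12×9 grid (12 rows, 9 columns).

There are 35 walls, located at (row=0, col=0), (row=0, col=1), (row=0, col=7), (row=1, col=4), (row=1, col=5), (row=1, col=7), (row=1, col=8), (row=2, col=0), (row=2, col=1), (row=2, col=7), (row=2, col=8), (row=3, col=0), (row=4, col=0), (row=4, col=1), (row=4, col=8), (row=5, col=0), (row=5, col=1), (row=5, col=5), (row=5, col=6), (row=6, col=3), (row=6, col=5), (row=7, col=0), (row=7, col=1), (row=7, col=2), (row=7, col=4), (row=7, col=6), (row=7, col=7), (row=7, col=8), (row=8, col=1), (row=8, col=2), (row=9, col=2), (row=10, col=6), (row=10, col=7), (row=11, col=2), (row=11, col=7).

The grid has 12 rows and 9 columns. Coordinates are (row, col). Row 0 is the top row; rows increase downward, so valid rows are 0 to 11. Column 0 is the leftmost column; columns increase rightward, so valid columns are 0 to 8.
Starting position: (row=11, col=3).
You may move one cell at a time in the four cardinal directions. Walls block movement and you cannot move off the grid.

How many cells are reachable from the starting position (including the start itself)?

Answer: Reachable cells: 31

Derivation:
BFS flood-fill from (row=11, col=3):
  Distance 0: (row=11, col=3)
  Distance 1: (row=10, col=3), (row=11, col=4)
  Distance 2: (row=9, col=3), (row=10, col=2), (row=10, col=4), (row=11, col=5)
  Distance 3: (row=8, col=3), (row=9, col=4), (row=10, col=1), (row=10, col=5), (row=11, col=6)
  Distance 4: (row=7, col=3), (row=8, col=4), (row=9, col=1), (row=9, col=5), (row=10, col=0), (row=11, col=1)
  Distance 5: (row=8, col=5), (row=9, col=0), (row=9, col=6), (row=11, col=0)
  Distance 6: (row=7, col=5), (row=8, col=0), (row=8, col=6), (row=9, col=7)
  Distance 7: (row=8, col=7), (row=9, col=8)
  Distance 8: (row=8, col=8), (row=10, col=8)
  Distance 9: (row=11, col=8)
Total reachable: 31 (grid has 73 open cells total)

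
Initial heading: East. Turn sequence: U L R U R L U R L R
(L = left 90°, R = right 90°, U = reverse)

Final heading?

Start: East
  U (U-turn (180°)) -> West
  L (left (90° counter-clockwise)) -> South
  R (right (90° clockwise)) -> West
  U (U-turn (180°)) -> East
  R (right (90° clockwise)) -> South
  L (left (90° counter-clockwise)) -> East
  U (U-turn (180°)) -> West
  R (right (90° clockwise)) -> North
  L (left (90° counter-clockwise)) -> West
  R (right (90° clockwise)) -> North
Final: North

Answer: Final heading: North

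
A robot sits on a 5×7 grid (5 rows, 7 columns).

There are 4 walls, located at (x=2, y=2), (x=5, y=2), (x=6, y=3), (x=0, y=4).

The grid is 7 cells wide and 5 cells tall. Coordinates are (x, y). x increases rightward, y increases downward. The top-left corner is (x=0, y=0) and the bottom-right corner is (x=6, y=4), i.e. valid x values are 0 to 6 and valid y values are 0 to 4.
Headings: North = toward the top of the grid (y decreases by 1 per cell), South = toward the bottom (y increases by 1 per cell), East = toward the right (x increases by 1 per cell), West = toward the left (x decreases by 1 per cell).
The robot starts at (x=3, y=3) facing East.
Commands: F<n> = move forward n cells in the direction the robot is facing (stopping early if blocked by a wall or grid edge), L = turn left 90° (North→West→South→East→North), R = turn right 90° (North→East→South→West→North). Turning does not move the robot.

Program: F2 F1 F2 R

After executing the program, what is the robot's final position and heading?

Start: (x=3, y=3), facing East
  F2: move forward 2, now at (x=5, y=3)
  F1: move forward 0/1 (blocked), now at (x=5, y=3)
  F2: move forward 0/2 (blocked), now at (x=5, y=3)
  R: turn right, now facing South
Final: (x=5, y=3), facing South

Answer: Final position: (x=5, y=3), facing South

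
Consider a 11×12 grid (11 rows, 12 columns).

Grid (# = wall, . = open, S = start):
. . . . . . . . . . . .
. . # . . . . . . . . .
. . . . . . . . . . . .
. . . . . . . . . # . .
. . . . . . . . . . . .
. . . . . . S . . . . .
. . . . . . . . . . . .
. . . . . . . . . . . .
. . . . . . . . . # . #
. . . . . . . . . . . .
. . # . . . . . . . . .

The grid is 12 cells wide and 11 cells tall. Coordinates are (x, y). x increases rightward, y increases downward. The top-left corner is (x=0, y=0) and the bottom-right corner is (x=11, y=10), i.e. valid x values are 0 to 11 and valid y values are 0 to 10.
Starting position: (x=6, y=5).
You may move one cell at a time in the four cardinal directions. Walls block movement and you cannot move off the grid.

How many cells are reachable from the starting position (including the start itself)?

Answer: Reachable cells: 127

Derivation:
BFS flood-fill from (x=6, y=5):
  Distance 0: (x=6, y=5)
  Distance 1: (x=6, y=4), (x=5, y=5), (x=7, y=5), (x=6, y=6)
  Distance 2: (x=6, y=3), (x=5, y=4), (x=7, y=4), (x=4, y=5), (x=8, y=5), (x=5, y=6), (x=7, y=6), (x=6, y=7)
  Distance 3: (x=6, y=2), (x=5, y=3), (x=7, y=3), (x=4, y=4), (x=8, y=4), (x=3, y=5), (x=9, y=5), (x=4, y=6), (x=8, y=6), (x=5, y=7), (x=7, y=7), (x=6, y=8)
  Distance 4: (x=6, y=1), (x=5, y=2), (x=7, y=2), (x=4, y=3), (x=8, y=3), (x=3, y=4), (x=9, y=4), (x=2, y=5), (x=10, y=5), (x=3, y=6), (x=9, y=6), (x=4, y=7), (x=8, y=7), (x=5, y=8), (x=7, y=8), (x=6, y=9)
  Distance 5: (x=6, y=0), (x=5, y=1), (x=7, y=1), (x=4, y=2), (x=8, y=2), (x=3, y=3), (x=2, y=4), (x=10, y=4), (x=1, y=5), (x=11, y=5), (x=2, y=6), (x=10, y=6), (x=3, y=7), (x=9, y=7), (x=4, y=8), (x=8, y=8), (x=5, y=9), (x=7, y=9), (x=6, y=10)
  Distance 6: (x=5, y=0), (x=7, y=0), (x=4, y=1), (x=8, y=1), (x=3, y=2), (x=9, y=2), (x=2, y=3), (x=10, y=3), (x=1, y=4), (x=11, y=4), (x=0, y=5), (x=1, y=6), (x=11, y=6), (x=2, y=7), (x=10, y=7), (x=3, y=8), (x=4, y=9), (x=8, y=9), (x=5, y=10), (x=7, y=10)
  Distance 7: (x=4, y=0), (x=8, y=0), (x=3, y=1), (x=9, y=1), (x=2, y=2), (x=10, y=2), (x=1, y=3), (x=11, y=3), (x=0, y=4), (x=0, y=6), (x=1, y=7), (x=11, y=7), (x=2, y=8), (x=10, y=8), (x=3, y=9), (x=9, y=9), (x=4, y=10), (x=8, y=10)
  Distance 8: (x=3, y=0), (x=9, y=0), (x=10, y=1), (x=1, y=2), (x=11, y=2), (x=0, y=3), (x=0, y=7), (x=1, y=8), (x=2, y=9), (x=10, y=9), (x=3, y=10), (x=9, y=10)
  Distance 9: (x=2, y=0), (x=10, y=0), (x=1, y=1), (x=11, y=1), (x=0, y=2), (x=0, y=8), (x=1, y=9), (x=11, y=9), (x=10, y=10)
  Distance 10: (x=1, y=0), (x=11, y=0), (x=0, y=1), (x=0, y=9), (x=1, y=10), (x=11, y=10)
  Distance 11: (x=0, y=0), (x=0, y=10)
Total reachable: 127 (grid has 127 open cells total)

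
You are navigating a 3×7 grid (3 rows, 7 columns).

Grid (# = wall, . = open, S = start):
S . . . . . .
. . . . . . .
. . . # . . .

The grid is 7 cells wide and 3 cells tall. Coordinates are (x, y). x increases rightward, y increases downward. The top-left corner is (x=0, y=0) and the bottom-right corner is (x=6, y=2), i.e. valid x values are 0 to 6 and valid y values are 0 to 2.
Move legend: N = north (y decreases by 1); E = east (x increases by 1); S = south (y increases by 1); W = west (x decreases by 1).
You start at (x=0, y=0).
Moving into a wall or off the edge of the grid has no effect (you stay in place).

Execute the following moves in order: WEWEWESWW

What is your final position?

Answer: Final position: (x=0, y=1)

Derivation:
Start: (x=0, y=0)
  W (west): blocked, stay at (x=0, y=0)
  E (east): (x=0, y=0) -> (x=1, y=0)
  W (west): (x=1, y=0) -> (x=0, y=0)
  E (east): (x=0, y=0) -> (x=1, y=0)
  W (west): (x=1, y=0) -> (x=0, y=0)
  E (east): (x=0, y=0) -> (x=1, y=0)
  S (south): (x=1, y=0) -> (x=1, y=1)
  W (west): (x=1, y=1) -> (x=0, y=1)
  W (west): blocked, stay at (x=0, y=1)
Final: (x=0, y=1)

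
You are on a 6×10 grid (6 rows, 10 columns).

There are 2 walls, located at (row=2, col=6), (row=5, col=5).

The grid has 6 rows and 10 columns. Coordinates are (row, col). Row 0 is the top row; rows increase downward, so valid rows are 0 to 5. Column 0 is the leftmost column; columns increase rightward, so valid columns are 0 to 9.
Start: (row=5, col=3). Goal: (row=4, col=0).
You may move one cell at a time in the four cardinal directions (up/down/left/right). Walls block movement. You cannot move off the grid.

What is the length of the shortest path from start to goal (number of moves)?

Answer: Shortest path length: 4

Derivation:
BFS from (row=5, col=3) until reaching (row=4, col=0):
  Distance 0: (row=5, col=3)
  Distance 1: (row=4, col=3), (row=5, col=2), (row=5, col=4)
  Distance 2: (row=3, col=3), (row=4, col=2), (row=4, col=4), (row=5, col=1)
  Distance 3: (row=2, col=3), (row=3, col=2), (row=3, col=4), (row=4, col=1), (row=4, col=5), (row=5, col=0)
  Distance 4: (row=1, col=3), (row=2, col=2), (row=2, col=4), (row=3, col=1), (row=3, col=5), (row=4, col=0), (row=4, col=6)  <- goal reached here
One shortest path (4 moves): (row=5, col=3) -> (row=5, col=2) -> (row=5, col=1) -> (row=5, col=0) -> (row=4, col=0)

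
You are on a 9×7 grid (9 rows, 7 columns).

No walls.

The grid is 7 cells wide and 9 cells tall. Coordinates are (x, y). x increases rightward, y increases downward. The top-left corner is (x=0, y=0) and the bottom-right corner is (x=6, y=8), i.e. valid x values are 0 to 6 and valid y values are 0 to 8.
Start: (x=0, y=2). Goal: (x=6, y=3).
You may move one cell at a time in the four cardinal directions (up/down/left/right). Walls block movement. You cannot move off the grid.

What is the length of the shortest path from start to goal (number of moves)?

BFS from (x=0, y=2) until reaching (x=6, y=3):
  Distance 0: (x=0, y=2)
  Distance 1: (x=0, y=1), (x=1, y=2), (x=0, y=3)
  Distance 2: (x=0, y=0), (x=1, y=1), (x=2, y=2), (x=1, y=3), (x=0, y=4)
  Distance 3: (x=1, y=0), (x=2, y=1), (x=3, y=2), (x=2, y=3), (x=1, y=4), (x=0, y=5)
  Distance 4: (x=2, y=0), (x=3, y=1), (x=4, y=2), (x=3, y=3), (x=2, y=4), (x=1, y=5), (x=0, y=6)
  Distance 5: (x=3, y=0), (x=4, y=1), (x=5, y=2), (x=4, y=3), (x=3, y=4), (x=2, y=5), (x=1, y=6), (x=0, y=7)
  Distance 6: (x=4, y=0), (x=5, y=1), (x=6, y=2), (x=5, y=3), (x=4, y=4), (x=3, y=5), (x=2, y=6), (x=1, y=7), (x=0, y=8)
  Distance 7: (x=5, y=0), (x=6, y=1), (x=6, y=3), (x=5, y=4), (x=4, y=5), (x=3, y=6), (x=2, y=7), (x=1, y=8)  <- goal reached here
One shortest path (7 moves): (x=0, y=2) -> (x=1, y=2) -> (x=2, y=2) -> (x=3, y=2) -> (x=4, y=2) -> (x=5, y=2) -> (x=6, y=2) -> (x=6, y=3)

Answer: Shortest path length: 7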